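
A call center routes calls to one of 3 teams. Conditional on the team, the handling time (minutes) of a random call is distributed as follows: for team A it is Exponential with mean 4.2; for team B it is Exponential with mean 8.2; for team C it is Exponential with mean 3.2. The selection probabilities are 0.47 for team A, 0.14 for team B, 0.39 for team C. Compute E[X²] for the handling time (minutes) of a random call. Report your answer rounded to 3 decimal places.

For each component E[X²] = Var + (mean)², giving A: 35.28; B: 134.48; C: 20.48.
Overall E[X²] = 0.47·35.28 + 0.14·134.48 + 0.39·20.48 = 43.396.

43.396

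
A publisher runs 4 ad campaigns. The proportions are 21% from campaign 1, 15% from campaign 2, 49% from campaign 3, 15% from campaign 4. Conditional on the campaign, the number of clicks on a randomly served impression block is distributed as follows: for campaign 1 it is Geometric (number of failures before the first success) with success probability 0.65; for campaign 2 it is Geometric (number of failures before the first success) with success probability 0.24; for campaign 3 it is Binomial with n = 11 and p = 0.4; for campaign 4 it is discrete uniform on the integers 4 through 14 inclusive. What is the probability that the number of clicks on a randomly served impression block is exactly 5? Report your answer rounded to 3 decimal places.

Conditional on each campaign, P(X = 5): 1: 0.00341392; 2: 0.0608526; 3: 0.220724; 4: 0.0909091.
By total probability, P(X = 5) = 0.21·0.00341392 + 0.15·0.0608526 + 0.49·0.220724 + 0.15·0.0909091 = 0.131636.

0.132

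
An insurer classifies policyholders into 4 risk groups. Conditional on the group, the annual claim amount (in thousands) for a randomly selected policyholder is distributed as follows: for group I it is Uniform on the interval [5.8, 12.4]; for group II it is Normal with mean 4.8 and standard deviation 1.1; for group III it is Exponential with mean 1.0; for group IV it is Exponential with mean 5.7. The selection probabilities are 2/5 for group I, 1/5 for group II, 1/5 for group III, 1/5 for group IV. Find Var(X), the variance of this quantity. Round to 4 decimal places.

Per component, I: μ=9.1, E[X²]=86.44; II: μ=4.8, E[X²]=24.25; III: μ=1, E[X²]=2; IV: μ=5.7, E[X²]=64.98.
E[X] = 0.4·9.1 + 0.2·4.8 + 0.2·1 + 0.2·5.7 = 5.94.
E[X²] = 0.4·86.44 + 0.2·24.25 + 0.2·2 + 0.2·64.98 = 52.822.
Var(X) = E[X²] − (E[X])² = 52.822 − 35.2836 = 17.5384.

17.5384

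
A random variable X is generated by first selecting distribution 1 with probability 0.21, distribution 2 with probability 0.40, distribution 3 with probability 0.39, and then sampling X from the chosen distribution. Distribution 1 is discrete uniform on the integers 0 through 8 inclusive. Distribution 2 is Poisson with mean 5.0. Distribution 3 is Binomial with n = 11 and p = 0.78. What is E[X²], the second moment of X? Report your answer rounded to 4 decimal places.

For each component E[X²] = Var + (mean)², giving 1: 22.6667; 2: 30; 3: 75.504.
Overall E[X²] = 0.21·22.6667 + 0.4·30 + 0.39·75.504 = 46.2066.

46.2066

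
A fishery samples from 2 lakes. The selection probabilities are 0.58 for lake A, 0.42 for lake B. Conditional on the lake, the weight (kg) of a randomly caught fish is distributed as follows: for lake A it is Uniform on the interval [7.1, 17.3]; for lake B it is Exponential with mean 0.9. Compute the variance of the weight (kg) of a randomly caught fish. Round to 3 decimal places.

Per component, A: μ=12.2, E[X²]=157.51; B: μ=0.9, E[X²]=1.62.
E[X] = 0.58·12.2 + 0.42·0.9 = 7.454.
E[X²] = 0.58·157.51 + 0.42·1.62 = 92.0362.
Var(X) = E[X²] − (E[X])² = 92.0362 − 55.5621 = 36.4741.

36.474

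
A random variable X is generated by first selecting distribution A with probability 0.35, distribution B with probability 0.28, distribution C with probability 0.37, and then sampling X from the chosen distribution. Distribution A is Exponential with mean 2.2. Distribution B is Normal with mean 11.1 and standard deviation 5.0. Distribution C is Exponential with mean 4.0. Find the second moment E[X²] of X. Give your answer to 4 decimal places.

56.7268

For each component E[X²] = Var + (mean)², giving A: 9.68; B: 148.21; C: 32.
Overall E[X²] = 0.35·9.68 + 0.28·148.21 + 0.37·32 = 56.7268.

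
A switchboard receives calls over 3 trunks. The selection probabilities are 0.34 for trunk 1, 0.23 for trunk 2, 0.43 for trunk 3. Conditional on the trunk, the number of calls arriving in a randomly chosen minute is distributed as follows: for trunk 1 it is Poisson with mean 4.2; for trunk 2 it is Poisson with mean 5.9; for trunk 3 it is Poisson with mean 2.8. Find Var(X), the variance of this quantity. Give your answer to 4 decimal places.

Per component, 1: μ=4.2, E[X²]=21.84; 2: μ=5.9, E[X²]=40.71; 3: μ=2.8, E[X²]=10.64.
E[X] = 0.34·4.2 + 0.23·5.9 + 0.43·2.8 = 3.989.
E[X²] = 0.34·21.84 + 0.23·40.71 + 0.43·10.64 = 21.3641.
Var(X) = E[X²] − (E[X])² = 21.3641 − 15.9121 = 5.45198.

5.4520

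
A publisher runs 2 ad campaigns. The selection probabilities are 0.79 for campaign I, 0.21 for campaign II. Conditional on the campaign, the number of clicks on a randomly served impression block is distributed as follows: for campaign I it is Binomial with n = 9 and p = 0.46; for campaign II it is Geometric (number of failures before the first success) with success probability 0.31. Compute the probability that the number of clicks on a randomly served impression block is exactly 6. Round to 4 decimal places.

Conditional on each campaign, P(X = 6): I: 0.125316; II: 0.0334546.
By total probability, P(X = 6) = 0.79·0.125316 + 0.21·0.0334546 = 0.106025.

0.1060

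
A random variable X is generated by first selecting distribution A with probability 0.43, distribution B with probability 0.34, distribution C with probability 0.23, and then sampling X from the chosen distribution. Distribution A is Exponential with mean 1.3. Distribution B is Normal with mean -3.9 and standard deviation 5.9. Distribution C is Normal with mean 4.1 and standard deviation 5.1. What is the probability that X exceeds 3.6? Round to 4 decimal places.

0.1856

Conditional on each component, P(X > 3.6): A: 0.0627102; B: 0.101831; C: 0.539049.
By total probability, P(X > 3.6) = 0.43·0.0627102 + 0.34·0.101831 + 0.23·0.539049 = 0.185569.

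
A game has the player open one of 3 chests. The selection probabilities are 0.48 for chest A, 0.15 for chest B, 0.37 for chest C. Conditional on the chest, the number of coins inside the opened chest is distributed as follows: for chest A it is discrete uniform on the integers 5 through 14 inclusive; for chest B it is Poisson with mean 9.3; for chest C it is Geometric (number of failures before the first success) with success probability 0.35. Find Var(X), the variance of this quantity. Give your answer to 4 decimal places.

20.7698

Per component, A: μ=9.5, E[X²]=98.5; B: μ=9.3, E[X²]=95.79; C: μ=1.85714, E[X²]=8.7551.
E[X] = 0.48·9.5 + 0.15·9.3 + 0.37·1.85714 = 6.64214.
E[X²] = 0.48·98.5 + 0.15·95.79 + 0.37·8.7551 = 64.8879.
Var(X) = E[X²] − (E[X])² = 64.8879 − 44.1181 = 20.7698.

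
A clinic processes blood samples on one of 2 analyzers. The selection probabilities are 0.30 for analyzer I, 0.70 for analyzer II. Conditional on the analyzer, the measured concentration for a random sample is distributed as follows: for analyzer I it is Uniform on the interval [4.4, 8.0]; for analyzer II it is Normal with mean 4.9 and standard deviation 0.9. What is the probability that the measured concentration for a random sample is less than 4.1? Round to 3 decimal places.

0.131

Conditional on each analyzer, P(X < 4.1): I: 0; II: 0.187031.
By total probability, P(X < 4.1) = 0.3·0 + 0.7·0.187031 = 0.130922.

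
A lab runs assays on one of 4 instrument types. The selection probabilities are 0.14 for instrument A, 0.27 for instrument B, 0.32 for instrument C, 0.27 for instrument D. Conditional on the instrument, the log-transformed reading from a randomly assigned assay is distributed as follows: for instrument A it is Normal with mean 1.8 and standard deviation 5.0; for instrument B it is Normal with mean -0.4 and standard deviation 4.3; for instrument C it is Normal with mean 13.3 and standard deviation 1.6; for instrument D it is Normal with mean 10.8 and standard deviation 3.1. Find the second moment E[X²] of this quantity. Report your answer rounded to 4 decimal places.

For each component E[X²] = Var + (mean)², giving A: 28.24; B: 18.65; C: 179.45; D: 126.25.
Overall E[X²] = 0.14·28.24 + 0.27·18.65 + 0.32·179.45 + 0.27·126.25 = 100.501.

100.5006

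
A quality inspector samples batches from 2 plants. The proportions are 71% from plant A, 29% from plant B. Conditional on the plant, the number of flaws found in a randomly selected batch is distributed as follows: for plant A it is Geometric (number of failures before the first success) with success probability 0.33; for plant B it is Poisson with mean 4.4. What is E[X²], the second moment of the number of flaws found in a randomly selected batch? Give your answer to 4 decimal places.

For each component E[X²] = Var + (mean)², giving A: 10.2746; B: 23.76.
Overall E[X²] = 0.71·10.2746 + 0.29·23.76 = 14.1853.

14.1853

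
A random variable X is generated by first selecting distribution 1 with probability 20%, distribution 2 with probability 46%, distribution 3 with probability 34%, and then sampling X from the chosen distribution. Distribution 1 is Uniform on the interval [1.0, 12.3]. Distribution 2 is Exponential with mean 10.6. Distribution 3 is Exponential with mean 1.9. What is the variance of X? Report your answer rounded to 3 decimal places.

Per component, 1: μ=6.65, E[X²]=54.8633; 2: μ=10.6, E[X²]=224.72; 3: μ=1.9, E[X²]=7.22.
E[X] = 0.2·6.65 + 0.46·10.6 + 0.34·1.9 = 6.852.
E[X²] = 0.2·54.8633 + 0.46·224.72 + 0.34·7.22 = 116.799.
Var(X) = E[X²] − (E[X])² = 116.799 − 46.9499 = 69.8488.

69.849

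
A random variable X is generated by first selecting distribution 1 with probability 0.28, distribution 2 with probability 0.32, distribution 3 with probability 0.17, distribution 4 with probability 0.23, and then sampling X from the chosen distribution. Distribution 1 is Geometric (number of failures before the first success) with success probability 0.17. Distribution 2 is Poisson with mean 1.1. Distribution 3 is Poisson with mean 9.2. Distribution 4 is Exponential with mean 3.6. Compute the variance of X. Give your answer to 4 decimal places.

Per component, 1: μ=4.88235, E[X²]=52.5571; 2: μ=1.1, E[X²]=2.31; 3: μ=9.2, E[X²]=93.84; 4: μ=3.6, E[X²]=25.92.
E[X] = 0.28·4.88235 + 0.32·1.1 + 0.17·9.2 + 0.23·3.6 = 4.11106.
E[X²] = 0.28·52.5571 + 0.32·2.31 + 0.17·93.84 + 0.23·25.92 = 37.3696.
Var(X) = E[X²] − (E[X])² = 37.3696 − 16.9008 = 20.4688.

20.4688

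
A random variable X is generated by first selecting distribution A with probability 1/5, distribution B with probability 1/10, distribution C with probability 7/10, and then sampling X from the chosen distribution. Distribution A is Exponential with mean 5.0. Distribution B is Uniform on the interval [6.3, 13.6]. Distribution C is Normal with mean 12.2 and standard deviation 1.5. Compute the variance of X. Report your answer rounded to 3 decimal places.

15.121

Per component, A: μ=5, E[X²]=50; B: μ=9.95, E[X²]=103.443; C: μ=12.2, E[X²]=151.09.
E[X] = 0.2·5 + 0.1·9.95 + 0.7·12.2 = 10.535.
E[X²] = 0.2·50 + 0.1·103.443 + 0.7·151.09 = 126.107.
Var(X) = E[X²] − (E[X])² = 126.107 − 110.986 = 15.1211.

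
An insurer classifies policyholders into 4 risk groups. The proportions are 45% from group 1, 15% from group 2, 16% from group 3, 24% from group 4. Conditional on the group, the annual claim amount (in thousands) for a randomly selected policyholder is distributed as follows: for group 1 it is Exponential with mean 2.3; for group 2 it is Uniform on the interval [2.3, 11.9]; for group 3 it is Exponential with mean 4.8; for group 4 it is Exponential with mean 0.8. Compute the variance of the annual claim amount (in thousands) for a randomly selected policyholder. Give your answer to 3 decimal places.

Per component, 1: μ=2.3, E[X²]=10.58; 2: μ=7.1, E[X²]=58.09; 3: μ=4.8, E[X²]=46.08; 4: μ=0.8, E[X²]=1.28.
E[X] = 0.45·2.3 + 0.15·7.1 + 0.16·4.8 + 0.24·0.8 = 3.06.
E[X²] = 0.45·10.58 + 0.15·58.09 + 0.16·46.08 + 0.24·1.28 = 21.1545.
Var(X) = E[X²] − (E[X])² = 21.1545 − 9.3636 = 11.7909.

11.791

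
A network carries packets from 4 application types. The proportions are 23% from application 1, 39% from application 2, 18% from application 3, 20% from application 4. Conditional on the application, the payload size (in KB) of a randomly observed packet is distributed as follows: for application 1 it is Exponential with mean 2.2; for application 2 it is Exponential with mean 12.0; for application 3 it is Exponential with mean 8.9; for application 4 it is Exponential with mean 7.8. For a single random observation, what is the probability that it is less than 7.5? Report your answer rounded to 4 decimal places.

0.6297

Conditional on each application, P(X < 7.5): 1: 0.966929; 2: 0.464739; 3: 0.569452; 4: 0.617696.
By total probability, P(X < 7.5) = 0.23·0.966929 + 0.39·0.464739 + 0.18·0.569452 + 0.2·0.617696 = 0.629682.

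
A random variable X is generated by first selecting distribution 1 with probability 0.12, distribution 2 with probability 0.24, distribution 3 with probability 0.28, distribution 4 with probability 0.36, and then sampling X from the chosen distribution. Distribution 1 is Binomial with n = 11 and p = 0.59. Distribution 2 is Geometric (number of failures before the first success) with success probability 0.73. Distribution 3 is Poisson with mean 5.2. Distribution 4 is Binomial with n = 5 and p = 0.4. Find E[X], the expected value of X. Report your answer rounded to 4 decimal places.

3.0436

Component means — 1: 6.49; 2: 0.369863; 3: 5.2; 4: 2.
E[X] = 0.12·6.49 + 0.24·0.369863 + 0.28·5.2 + 0.36·2 = 3.04357.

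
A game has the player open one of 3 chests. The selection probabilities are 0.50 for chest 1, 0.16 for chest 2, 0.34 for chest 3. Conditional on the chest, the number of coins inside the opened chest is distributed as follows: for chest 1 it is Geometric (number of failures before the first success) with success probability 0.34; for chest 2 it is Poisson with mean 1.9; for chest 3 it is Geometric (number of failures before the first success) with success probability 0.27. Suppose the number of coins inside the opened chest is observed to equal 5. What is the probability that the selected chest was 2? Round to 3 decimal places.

Likelihoods P(X=5 | ·): 1: 0.0425793; 2: 0.0308622; 3: 0.0559729.
Posterior ∝ prior × likelihood. Numerator for 2: 0.16·0.0308622 = 0.00493796.
Normalizing constant: 0.5·0.0425793 + 0.16·0.0308622 + 0.34·0.0559729 = 0.0452584.
P(2 | observation) = 0.00493796 / 0.0452584 = 0.109106.

0.109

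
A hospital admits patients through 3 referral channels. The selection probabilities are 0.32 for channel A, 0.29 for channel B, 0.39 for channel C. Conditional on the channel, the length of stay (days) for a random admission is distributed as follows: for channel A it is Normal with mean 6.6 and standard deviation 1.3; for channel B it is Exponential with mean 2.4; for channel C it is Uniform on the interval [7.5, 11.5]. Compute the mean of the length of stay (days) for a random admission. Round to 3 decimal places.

Component means — A: 6.6; B: 2.4; C: 9.5.
E[X] = 0.32·6.6 + 0.29·2.4 + 0.39·9.5 = 6.513.

6.513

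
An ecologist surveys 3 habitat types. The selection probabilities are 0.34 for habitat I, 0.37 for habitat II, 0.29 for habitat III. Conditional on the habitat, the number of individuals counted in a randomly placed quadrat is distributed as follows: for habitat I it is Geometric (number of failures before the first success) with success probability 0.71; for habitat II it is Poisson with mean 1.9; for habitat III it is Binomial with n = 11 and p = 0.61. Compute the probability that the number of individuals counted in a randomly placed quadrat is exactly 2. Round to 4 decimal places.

Conditional on each habitat, P(X = 2): I: 0.059711; II: 0.269971; III: 0.00427173.
By total probability, P(X = 2) = 0.34·0.059711 + 0.37·0.269971 + 0.29·0.00427173 = 0.12143.

0.1214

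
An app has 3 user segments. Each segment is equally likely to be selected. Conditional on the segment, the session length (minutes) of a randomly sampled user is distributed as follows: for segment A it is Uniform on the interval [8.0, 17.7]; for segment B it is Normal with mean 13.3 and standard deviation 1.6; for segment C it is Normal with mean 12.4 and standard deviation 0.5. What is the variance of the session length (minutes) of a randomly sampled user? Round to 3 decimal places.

Per component, A: μ=12.85, E[X²]=172.963; B: μ=13.3, E[X²]=179.45; C: μ=12.4, E[X²]=154.01.
E[X] = 0.333333·12.85 + 0.333333·13.3 + 0.333333·12.4 = 12.85.
E[X²] = 0.333333·172.963 + 0.333333·179.45 + 0.333333·154.01 = 168.808.
Var(X) = E[X²] − (E[X])² = 168.808 − 165.123 = 3.68528.

3.685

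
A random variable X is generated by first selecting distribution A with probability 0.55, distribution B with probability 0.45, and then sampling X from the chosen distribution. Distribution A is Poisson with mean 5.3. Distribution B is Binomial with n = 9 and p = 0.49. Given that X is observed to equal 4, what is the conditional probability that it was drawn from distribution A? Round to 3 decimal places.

Likelihoods P(X=4 | ·): A: 0.164109; B: 0.250614.
Posterior ∝ prior × likelihood. Numerator for A: 0.55·0.164109 = 0.0902598.
Normalizing constant: 0.55·0.164109 + 0.45·0.250614 = 0.203036.
P(A | observation) = 0.0902598 / 0.203036 = 0.44455.

0.445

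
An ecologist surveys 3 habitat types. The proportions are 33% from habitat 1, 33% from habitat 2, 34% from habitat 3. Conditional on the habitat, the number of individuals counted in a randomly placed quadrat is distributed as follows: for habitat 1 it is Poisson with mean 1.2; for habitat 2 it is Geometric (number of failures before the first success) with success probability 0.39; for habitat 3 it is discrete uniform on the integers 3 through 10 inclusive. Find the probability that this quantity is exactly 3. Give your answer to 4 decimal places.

0.1003

Conditional on each habitat, P(X = 3): 1: 0.0867439; 2: 0.0885226; 3: 0.125.
By total probability, P(X = 3) = 0.33·0.0867439 + 0.33·0.0885226 + 0.34·0.125 = 0.100338.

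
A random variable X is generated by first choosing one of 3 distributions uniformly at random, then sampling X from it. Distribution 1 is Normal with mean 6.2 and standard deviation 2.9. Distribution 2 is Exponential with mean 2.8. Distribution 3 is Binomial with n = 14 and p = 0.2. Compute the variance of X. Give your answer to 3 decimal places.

Per component, 1: μ=6.2, E[X²]=46.85; 2: μ=2.8, E[X²]=15.68; 3: μ=2.8, E[X²]=10.08.
E[X] = 0.333333·6.2 + 0.333333·2.8 + 0.333333·2.8 = 3.93333.
E[X²] = 0.333333·46.85 + 0.333333·15.68 + 0.333333·10.08 = 24.2033.
Var(X) = E[X²] − (E[X])² = 24.2033 − 15.4711 = 8.73222.

8.732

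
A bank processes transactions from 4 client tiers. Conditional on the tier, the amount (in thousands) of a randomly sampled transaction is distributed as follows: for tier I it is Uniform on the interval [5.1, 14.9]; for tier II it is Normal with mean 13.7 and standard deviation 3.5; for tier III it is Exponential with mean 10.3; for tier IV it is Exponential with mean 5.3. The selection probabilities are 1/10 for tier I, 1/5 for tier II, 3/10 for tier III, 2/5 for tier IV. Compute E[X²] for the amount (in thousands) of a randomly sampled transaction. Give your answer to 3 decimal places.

136.914

For each component E[X²] = Var + (mean)², giving I: 108.003; II: 199.94; III: 212.18; IV: 56.18.
Overall E[X²] = 0.1·108.003 + 0.2·199.94 + 0.3·212.18 + 0.4·56.18 = 136.914.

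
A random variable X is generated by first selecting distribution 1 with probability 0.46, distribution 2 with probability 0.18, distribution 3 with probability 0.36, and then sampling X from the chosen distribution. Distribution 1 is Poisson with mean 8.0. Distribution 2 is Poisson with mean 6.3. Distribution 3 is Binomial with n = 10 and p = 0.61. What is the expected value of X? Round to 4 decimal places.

7.0100

Component means — 1: 8; 2: 6.3; 3: 6.1.
E[X] = 0.46·8 + 0.18·6.3 + 0.36·6.1 = 7.01.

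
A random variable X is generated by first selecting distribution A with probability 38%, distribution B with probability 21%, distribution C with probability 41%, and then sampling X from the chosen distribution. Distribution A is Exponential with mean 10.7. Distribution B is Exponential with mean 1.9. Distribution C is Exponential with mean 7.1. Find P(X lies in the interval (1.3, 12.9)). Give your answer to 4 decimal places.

Conditional on each component, P(1.3 < X < 12.9): A: 0.586085; B: 0.503363; C: 0.670157.
By total probability, P(1.3 < X < 12.9) = 0.38·0.586085 + 0.21·0.503363 + 0.41·0.670157 = 0.603183.

0.6032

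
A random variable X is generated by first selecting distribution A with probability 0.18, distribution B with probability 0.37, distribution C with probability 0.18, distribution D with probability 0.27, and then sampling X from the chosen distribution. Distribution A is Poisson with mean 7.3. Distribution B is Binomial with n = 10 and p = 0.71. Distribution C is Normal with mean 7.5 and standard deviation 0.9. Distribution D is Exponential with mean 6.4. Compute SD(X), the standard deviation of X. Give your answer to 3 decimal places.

Per component, A: μ=7.3, E[X²]=60.59; B: μ=7.1, E[X²]=52.469; C: μ=7.5, E[X²]=57.06; D: μ=6.4, E[X²]=81.92.
E[X] = 0.18·7.3 + 0.37·7.1 + 0.18·7.5 + 0.27·6.4 = 7.019.
E[X²] = 0.18·60.59 + 0.37·52.469 + 0.18·57.06 + 0.27·81.92 = 62.7089.
Var(X) = E[X²] − (E[X])² = 62.7089 − 49.2664 = 13.4426.
SD(X) = √13.4426 = 3.66641.

3.666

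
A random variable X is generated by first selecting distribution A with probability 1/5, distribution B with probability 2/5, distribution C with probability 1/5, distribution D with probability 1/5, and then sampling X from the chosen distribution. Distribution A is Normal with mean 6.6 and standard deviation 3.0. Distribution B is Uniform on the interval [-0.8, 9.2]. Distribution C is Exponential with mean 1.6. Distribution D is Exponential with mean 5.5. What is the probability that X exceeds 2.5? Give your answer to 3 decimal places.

0.620

Conditional on each component, P(X > 2.5): A: 0.914135; B: 0.67; C: 0.209611; D: 0.634736.
By total probability, P(X > 2.5) = 0.2·0.914135 + 0.4·0.67 + 0.2·0.209611 + 0.2·0.634736 = 0.619697.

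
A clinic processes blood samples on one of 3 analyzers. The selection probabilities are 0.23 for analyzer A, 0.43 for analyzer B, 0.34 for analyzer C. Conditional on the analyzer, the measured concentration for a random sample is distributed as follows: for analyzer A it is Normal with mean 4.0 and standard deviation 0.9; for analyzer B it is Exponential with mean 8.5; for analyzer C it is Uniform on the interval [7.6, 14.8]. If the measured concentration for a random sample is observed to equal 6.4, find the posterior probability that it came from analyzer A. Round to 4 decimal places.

0.1089

Likelihoods f(6.4 | ·): A: 0.0126622; B: 0.0554093; C: 0.
Posterior ∝ prior × likelihood. Numerator for A: 0.23·0.0126622 = 0.00291231.
Normalizing constant: 0.23·0.0126622 + 0.43·0.0554093 + 0.34·0 = 0.0267383.
P(A | observation) = 0.00291231 / 0.0267383 = 0.108919.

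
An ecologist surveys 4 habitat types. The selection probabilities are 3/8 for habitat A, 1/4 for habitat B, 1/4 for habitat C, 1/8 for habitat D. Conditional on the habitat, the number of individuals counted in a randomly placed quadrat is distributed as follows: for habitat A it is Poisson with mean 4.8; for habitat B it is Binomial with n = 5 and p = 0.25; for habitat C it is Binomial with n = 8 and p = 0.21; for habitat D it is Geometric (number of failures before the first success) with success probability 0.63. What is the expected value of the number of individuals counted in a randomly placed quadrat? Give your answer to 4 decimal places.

Component means — A: 4.8; B: 1.25; C: 1.68; D: 0.587302.
E[X] = 0.375·4.8 + 0.25·1.25 + 0.25·1.68 + 0.125·0.587302 = 2.60591.

2.6059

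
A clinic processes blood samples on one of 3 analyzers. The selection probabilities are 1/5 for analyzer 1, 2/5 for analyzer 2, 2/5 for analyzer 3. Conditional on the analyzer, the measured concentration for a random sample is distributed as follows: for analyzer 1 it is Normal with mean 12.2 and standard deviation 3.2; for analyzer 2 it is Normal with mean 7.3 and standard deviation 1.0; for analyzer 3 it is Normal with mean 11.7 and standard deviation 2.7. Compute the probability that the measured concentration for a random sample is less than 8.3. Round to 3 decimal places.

Conditional on each analyzer, P(X < 8.3): 1: 0.11147; 2: 0.841345; 3: 0.103968.
By total probability, P(X < 8.3) = 0.2·0.11147 + 0.4·0.841345 + 0.4·0.103968 = 0.400419.

0.400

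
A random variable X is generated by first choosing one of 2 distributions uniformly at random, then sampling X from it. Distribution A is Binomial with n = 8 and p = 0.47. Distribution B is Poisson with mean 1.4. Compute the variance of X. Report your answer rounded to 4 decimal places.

3.0888

Per component, A: μ=3.76, E[X²]=16.1304; B: μ=1.4, E[X²]=3.36.
E[X] = 0.5·3.76 + 0.5·1.4 = 2.58.
E[X²] = 0.5·16.1304 + 0.5·3.36 = 9.7452.
Var(X) = E[X²] − (E[X])² = 9.7452 − 6.6564 = 3.0888.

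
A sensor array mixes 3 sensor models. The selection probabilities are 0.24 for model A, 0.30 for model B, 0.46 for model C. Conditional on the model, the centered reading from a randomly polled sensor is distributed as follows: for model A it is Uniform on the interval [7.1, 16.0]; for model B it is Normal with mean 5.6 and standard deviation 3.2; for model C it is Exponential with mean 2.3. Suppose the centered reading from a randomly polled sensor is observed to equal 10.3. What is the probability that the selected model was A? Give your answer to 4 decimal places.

Likelihoods f(10.3 | ·): A: 0.11236; B: 0.0423959; C: 0.00493615.
Posterior ∝ prior × likelihood. Numerator for A: 0.24·0.11236 = 0.0269663.
Normalizing constant: 0.24·0.11236 + 0.3·0.0423959 + 0.46·0.00493615 = 0.0419557.
P(A | observation) = 0.0269663 / 0.0419557 = 0.642732.

0.6427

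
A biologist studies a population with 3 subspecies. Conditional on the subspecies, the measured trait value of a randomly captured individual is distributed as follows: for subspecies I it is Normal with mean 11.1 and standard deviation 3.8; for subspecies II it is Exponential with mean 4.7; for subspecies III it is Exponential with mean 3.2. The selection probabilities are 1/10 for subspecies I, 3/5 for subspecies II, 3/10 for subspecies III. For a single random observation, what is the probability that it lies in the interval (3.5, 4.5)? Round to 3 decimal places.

0.083

Conditional on each subspecies, P(3.5 < X < 4.5): I: 0.0184574; II: 0.0910141; III: 0.0898975.
By total probability, P(3.5 < X < 4.5) = 0.1·0.0184574 + 0.6·0.0910141 + 0.3·0.0898975 = 0.0834235.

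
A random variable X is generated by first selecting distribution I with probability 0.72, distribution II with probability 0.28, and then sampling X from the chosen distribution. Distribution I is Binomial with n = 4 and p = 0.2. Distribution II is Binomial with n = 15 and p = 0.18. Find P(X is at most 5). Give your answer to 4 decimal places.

Conditional on each component, P(X ≤ 5): I: 1; II: 0.961299.
By total probability, P(X ≤ 5) = 0.72·1 + 0.28·0.961299 = 0.989164.

0.9892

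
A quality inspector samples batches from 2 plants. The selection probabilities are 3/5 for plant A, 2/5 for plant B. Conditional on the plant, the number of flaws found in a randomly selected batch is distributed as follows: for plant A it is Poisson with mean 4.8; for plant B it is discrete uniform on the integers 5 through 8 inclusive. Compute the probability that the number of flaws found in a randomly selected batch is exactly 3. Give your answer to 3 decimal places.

Conditional on each plant, P(X = 3): A: 0.151691; B: 0.
By total probability, P(X = 3) = 0.6·0.151691 + 0.4·0 = 0.0910144.

0.091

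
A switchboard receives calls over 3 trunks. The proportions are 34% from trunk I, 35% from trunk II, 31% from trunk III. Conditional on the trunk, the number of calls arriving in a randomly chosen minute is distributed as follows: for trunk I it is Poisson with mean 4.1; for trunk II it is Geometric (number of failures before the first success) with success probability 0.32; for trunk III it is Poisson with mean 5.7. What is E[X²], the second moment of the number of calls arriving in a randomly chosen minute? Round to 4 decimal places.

For each component E[X²] = Var + (mean)², giving I: 20.91; II: 11.1562; III: 38.19.
Overall E[X²] = 0.34·20.91 + 0.35·11.1562 + 0.31·38.19 = 22.853.

22.8530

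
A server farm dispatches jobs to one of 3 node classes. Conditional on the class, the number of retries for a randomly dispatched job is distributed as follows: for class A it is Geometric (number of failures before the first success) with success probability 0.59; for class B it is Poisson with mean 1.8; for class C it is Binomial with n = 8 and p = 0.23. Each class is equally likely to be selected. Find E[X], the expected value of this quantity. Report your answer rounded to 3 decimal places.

Component means — A: 0.694915; B: 1.8; C: 1.84.
E[X] = 0.333333·0.694915 + 0.333333·1.8 + 0.333333·1.84 = 1.44497.

1.445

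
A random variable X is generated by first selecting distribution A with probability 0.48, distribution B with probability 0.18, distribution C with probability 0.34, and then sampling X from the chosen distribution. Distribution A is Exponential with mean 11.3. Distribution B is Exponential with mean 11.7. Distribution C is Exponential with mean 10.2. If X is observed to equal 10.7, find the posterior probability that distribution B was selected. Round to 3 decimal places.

0.180

Likelihoods f(10.7 | ·): A: 0.034331; B: 0.0342483; C: 0.0343413.
Posterior ∝ prior × likelihood. Numerator for B: 0.18·0.0342483 = 0.00616469.
Normalizing constant: 0.48·0.034331 + 0.18·0.0342483 + 0.34·0.0343413 = 0.0343196.
P(B | observation) = 0.00616469 / 0.0343196 = 0.179626.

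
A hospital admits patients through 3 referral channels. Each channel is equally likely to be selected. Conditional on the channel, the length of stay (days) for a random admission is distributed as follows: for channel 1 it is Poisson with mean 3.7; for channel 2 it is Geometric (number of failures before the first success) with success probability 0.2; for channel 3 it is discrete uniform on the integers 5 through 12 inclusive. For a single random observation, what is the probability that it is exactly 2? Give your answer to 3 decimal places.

Conditional on each channel, P(X = 2): 1: 0.169233; 2: 0.128; 3: 0.
By total probability, P(X = 2) = 0.333333·0.169233 + 0.333333·0.128 + 0.333333·0 = 0.0990775.

0.099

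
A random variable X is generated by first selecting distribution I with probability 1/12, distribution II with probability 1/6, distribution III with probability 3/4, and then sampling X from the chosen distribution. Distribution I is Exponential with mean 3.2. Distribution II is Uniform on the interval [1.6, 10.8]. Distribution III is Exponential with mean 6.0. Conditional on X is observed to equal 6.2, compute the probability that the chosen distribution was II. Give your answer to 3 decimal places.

0.273

Likelihoods f(6.2 | ·): I: 0.0450199; II: 0.108696; III: 0.0593032.
Posterior ∝ prior × likelihood. Numerator for II: 0.166667·0.108696 = 0.0181159.
Normalizing constant: 0.0833333·0.0450199 + 0.166667·0.108696 + 0.75·0.0593032 = 0.066345.
P(II | observation) = 0.0181159 / 0.066345 = 0.273057.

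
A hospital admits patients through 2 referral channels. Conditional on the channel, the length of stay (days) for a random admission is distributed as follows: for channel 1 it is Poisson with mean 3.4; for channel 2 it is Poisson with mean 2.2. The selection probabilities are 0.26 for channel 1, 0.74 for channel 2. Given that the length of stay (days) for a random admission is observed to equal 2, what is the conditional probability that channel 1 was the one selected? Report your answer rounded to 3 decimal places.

0.202

Likelihoods P(X=2 | ·): 1: 0.192898; 2: 0.268144.
Posterior ∝ prior × likelihood. Numerator for 1: 0.26·0.192898 = 0.0501534.
Normalizing constant: 0.26·0.192898 + 0.74·0.268144 = 0.24858.
P(1 | observation) = 0.0501534 / 0.24858 = 0.20176.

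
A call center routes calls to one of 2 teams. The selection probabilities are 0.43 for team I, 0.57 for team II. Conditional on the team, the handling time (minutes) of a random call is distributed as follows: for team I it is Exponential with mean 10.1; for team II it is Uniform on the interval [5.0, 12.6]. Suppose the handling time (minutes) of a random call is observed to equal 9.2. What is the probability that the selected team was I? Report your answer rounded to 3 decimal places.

0.186

Likelihoods f(9.2 | ·): I: 0.0398184; II: 0.131579.
Posterior ∝ prior × likelihood. Numerator for I: 0.43·0.0398184 = 0.0171219.
Normalizing constant: 0.43·0.0398184 + 0.57·0.131579 = 0.0921219.
P(I | observation) = 0.0171219 / 0.0921219 = 0.185861.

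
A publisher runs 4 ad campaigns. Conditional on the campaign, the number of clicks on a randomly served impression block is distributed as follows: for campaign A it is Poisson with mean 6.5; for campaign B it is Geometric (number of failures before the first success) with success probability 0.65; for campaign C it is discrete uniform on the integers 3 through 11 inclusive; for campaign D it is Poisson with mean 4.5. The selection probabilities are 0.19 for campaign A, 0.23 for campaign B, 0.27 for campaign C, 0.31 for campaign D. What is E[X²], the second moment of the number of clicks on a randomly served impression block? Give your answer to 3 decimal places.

32.222

For each component E[X²] = Var + (mean)², giving A: 48.75; B: 1.11834; C: 55.6667; D: 24.75.
Overall E[X²] = 0.19·48.75 + 0.23·1.11834 + 0.27·55.6667 + 0.31·24.75 = 32.2222.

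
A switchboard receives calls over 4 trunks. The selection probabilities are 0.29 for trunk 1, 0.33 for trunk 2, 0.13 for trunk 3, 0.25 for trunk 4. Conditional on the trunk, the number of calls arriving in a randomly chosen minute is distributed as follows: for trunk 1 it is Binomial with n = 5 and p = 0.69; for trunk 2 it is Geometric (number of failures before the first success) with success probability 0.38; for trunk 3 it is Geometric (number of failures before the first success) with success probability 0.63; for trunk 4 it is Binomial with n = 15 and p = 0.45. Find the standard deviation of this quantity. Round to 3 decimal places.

2.763

Per component, 1: μ=3.45, E[X²]=12.972; 2: μ=1.63158, E[X²]=6.95568; 3: μ=0.587302, E[X²]=1.27715; 4: μ=6.75, E[X²]=49.275.
E[X] = 0.29·3.45 + 0.33·1.63158 + 0.13·0.587302 + 0.25·6.75 = 3.30277.
E[X²] = 0.29·12.972 + 0.33·6.95568 + 0.13·1.27715 + 0.25·49.275 = 18.542.
Var(X) = E[X²] − (E[X])² = 18.542 − 10.9083 = 7.63374.
SD(X) = √7.63374 = 2.76292.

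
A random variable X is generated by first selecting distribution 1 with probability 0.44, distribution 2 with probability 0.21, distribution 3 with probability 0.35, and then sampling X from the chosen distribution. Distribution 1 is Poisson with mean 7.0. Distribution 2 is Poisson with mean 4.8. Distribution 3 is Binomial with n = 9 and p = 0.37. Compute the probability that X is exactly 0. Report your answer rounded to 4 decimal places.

0.0076

Conditional on each component, P(X = 0): 1: 0.000911882; 2: 0.00822975; 3: 0.0156338.
By total probability, P(X = 0) = 0.44·0.000911882 + 0.21·0.00822975 + 0.35·0.0156338 = 0.00760131.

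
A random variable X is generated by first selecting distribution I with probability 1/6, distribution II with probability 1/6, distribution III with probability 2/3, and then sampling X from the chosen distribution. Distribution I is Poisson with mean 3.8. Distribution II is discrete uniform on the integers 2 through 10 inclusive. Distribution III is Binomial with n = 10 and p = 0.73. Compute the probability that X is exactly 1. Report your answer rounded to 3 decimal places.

0.014

Conditional on each component, P(X = 1): I: 0.0850089; II: 0; III: 5.56669e-05.
By total probability, P(X = 1) = 0.166667·0.0850089 + 0.166667·0 + 0.666667·5.56669e-05 = 0.0142053.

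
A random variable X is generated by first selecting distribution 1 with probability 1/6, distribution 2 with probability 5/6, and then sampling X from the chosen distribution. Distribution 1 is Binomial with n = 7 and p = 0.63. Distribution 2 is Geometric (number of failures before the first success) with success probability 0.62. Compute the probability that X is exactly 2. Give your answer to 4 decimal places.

0.0842

Conditional on each component, P(X = 2): 1: 0.0577975; 2: 0.089528.
By total probability, P(X = 2) = 0.166667·0.0577975 + 0.833333·0.089528 = 0.0842396.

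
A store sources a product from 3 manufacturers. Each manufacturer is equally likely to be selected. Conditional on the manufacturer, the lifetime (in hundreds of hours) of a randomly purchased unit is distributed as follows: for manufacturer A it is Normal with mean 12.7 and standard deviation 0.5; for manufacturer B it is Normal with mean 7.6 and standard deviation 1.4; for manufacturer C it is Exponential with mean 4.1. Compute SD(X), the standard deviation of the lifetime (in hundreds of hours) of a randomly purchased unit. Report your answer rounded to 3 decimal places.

4.337

Per component, A: μ=12.7, E[X²]=161.54; B: μ=7.6, E[X²]=59.72; C: μ=4.1, E[X²]=33.62.
E[X] = 0.333333·12.7 + 0.333333·7.6 + 0.333333·4.1 = 8.13333.
E[X²] = 0.333333·161.54 + 0.333333·59.72 + 0.333333·33.62 = 84.96.
Var(X) = E[X²] − (E[X])² = 84.96 − 66.1511 = 18.8089.
SD(X) = √18.8089 = 4.33692.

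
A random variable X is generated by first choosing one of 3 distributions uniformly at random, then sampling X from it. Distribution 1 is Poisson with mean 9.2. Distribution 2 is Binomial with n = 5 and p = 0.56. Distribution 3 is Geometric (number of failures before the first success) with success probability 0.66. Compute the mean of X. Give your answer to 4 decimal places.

Component means — 1: 9.2; 2: 2.8; 3: 0.515152.
E[X] = 0.333333·9.2 + 0.333333·2.8 + 0.333333·0.515152 = 4.17172.

4.1717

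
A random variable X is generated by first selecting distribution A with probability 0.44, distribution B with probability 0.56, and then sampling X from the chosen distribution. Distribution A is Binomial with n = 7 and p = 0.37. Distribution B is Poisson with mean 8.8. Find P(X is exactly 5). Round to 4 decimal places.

Conditional on each component, P(X = 5): A: 0.0577975; B: 0.0662889.
By total probability, P(X = 5) = 0.44·0.0577975 + 0.56·0.0662889 = 0.0625527.

0.0626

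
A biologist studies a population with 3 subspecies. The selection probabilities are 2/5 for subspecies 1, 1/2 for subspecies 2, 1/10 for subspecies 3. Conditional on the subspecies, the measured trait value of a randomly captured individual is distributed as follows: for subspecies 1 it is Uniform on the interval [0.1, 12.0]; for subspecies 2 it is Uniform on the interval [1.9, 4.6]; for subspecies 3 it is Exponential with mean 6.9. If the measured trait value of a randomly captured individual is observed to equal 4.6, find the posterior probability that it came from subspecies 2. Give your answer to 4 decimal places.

0.8185

Likelihoods f(4.6 | ·): 1: 0.0840336; 2: 0.37037; 3: 0.0744083.
Posterior ∝ prior × likelihood. Numerator for 2: 0.5·0.37037 = 0.185185.
Normalizing constant: 0.4·0.0840336 + 0.5·0.37037 + 0.1·0.0744083 = 0.226239.
P(2 | observation) = 0.185185 / 0.226239 = 0.818536.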